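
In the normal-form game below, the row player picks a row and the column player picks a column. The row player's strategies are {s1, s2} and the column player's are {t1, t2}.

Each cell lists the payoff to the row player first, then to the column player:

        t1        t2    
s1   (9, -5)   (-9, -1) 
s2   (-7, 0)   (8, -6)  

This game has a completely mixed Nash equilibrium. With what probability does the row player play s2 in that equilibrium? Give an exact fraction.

Let x be the probability that the row player plays s1. In a completely mixed equilibrium, the column player must be indifferent between t1 and t2.
The column player's expected payoff from t1 is −5x; from t2 it is −x − 6(1−x).
Setting these equal: −5x = 5x − 6, so x = 3/5.
Therefore the row player plays s2 with probability 1 − 3/5 = 2/5.

2/5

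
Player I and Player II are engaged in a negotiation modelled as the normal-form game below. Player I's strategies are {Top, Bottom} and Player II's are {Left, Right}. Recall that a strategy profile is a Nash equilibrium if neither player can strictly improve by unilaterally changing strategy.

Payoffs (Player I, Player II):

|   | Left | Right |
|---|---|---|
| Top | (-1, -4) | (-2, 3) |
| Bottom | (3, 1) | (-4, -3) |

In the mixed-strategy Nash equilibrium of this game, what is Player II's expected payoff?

First find p, the probability Player I plays Top, from Player II's indifference between Left and Right: −4p + (1−p) = 3p − 3(1−p), giving p = 4/11.
Since Player II is indifferent in equilibrium, Player II's expected payoff equals the payoff from either column against (4/11, 7/11). Using Left: −4(4/11) + (7/11) = -9/11.

-9/11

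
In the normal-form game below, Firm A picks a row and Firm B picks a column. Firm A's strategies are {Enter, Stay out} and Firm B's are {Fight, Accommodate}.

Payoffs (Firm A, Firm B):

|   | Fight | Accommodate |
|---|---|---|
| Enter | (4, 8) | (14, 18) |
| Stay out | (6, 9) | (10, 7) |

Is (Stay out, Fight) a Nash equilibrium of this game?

At (Stay out, Fight), Firm A earns 6; switching to Enter would give 4, so Firm A has no profitable deviation.
Firm B earns 9; switching to Accommodate would give 7, so Firm B has no profitable deviation.
Neither player can gain by a unilateral deviation, so this profile is a Nash equilibrium.

Yes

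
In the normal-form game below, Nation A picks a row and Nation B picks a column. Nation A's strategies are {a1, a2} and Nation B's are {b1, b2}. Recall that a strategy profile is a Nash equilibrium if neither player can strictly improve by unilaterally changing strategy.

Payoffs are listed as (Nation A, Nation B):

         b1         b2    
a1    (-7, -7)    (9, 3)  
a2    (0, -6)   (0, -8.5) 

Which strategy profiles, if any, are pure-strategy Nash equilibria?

(a1, b1): Nation A prefers a2 (0 > -7); Nation B prefers b2 (3 > -7) — not an equilibrium.
(a1, b2): Nation A gets 9 ≥ 0 from a2, and Nation B gets 3 ≥ -7 from b1 — Nash equilibrium.
(a2, b1): Nation A gets 0 ≥ -7 from a1, and Nation B gets -6 ≥ -8.5 from b2 — Nash equilibrium.
(a2, b2): Nation A prefers a1 (9 > 0); Nation B prefers b1 (-6 > -8.5) — not an equilibrium.

(a1, b2) and (a2, b1)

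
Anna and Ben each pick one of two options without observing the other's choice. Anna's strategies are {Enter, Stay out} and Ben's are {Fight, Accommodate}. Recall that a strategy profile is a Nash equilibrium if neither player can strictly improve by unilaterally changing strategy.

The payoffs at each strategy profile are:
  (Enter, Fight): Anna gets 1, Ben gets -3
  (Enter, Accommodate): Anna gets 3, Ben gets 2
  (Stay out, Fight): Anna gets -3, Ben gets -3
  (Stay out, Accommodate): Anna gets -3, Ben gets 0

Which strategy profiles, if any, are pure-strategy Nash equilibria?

(Enter, Accommodate)

(Enter, Fight): Ben prefers Accommodate (2 > -3) — not an equilibrium.
(Enter, Accommodate): Anna gets 3 ≥ -3 from Stay out, and Ben gets 2 ≥ -3 from Fight — Nash equilibrium.
(Stay out, Fight): Anna prefers Enter (1 > -3); Ben prefers Accommodate (0 > -3) — not an equilibrium.
(Stay out, Accommodate): Anna prefers Enter (3 > -3) — not an equilibrium.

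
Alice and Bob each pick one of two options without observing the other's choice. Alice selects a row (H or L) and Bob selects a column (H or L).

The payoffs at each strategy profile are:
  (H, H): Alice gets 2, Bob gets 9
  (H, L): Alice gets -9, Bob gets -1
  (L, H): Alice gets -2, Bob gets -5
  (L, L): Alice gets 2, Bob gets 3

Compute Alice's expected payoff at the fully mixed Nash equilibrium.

First find y, the probability Bob plays H, from Alice's indifference between H and L: 2y − 9(1−y) = −2y + 2(1−y), giving y = 11/15.
Since Alice is indifferent in equilibrium, Alice's expected payoff equals the payoff from either row against (11/15, 4/15). Using H: 2(11/15) − 9(4/15) = -14/15.

-14/15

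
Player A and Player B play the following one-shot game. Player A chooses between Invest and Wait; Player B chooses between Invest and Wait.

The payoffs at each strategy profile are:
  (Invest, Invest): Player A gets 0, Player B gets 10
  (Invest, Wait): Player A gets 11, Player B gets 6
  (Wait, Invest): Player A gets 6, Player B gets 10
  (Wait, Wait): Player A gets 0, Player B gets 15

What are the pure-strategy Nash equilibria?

none

(Invest, Invest): Player A prefers Wait (6 > 0) — not an equilibrium.
(Invest, Wait): Player B prefers Invest (10 > 6) — not an equilibrium.
(Wait, Invest): Player B prefers Wait (15 > 10) — not an equilibrium.
(Wait, Wait): Player A prefers Invest (11 > 0) — not an equilibrium.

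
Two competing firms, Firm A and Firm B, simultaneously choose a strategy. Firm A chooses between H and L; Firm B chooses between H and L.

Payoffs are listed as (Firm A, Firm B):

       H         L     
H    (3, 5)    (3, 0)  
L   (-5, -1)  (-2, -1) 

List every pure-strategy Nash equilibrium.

(H, H)

(H, H): Firm A gets 3 ≥ -5 from L, and Firm B gets 5 ≥ 0 from L — Nash equilibrium.
(H, L): Firm B prefers H (5 > 0) — not an equilibrium.
(L, H): Firm A prefers H (3 > -5) — not an equilibrium.
(L, L): Firm A prefers H (3 > -2) — not an equilibrium.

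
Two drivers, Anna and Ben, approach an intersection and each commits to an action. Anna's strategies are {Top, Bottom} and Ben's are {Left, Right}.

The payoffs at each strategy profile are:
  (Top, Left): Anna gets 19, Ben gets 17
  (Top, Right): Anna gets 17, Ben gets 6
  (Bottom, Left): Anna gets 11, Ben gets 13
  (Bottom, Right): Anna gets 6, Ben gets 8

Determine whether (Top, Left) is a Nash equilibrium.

Yes

At (Top, Left), Anna earns 19; switching to Bottom would give 11, so Anna has no profitable deviation.
Ben earns 17; switching to Right would give 6, so Ben has no profitable deviation.
Neither player can gain by a unilateral deviation, so this profile is a Nash equilibrium.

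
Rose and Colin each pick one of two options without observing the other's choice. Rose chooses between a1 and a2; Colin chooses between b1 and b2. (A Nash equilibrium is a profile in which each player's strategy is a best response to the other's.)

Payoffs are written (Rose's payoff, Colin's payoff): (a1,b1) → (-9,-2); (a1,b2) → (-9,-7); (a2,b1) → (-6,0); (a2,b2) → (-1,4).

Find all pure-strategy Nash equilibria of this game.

(a2, b2)

(a1, b1): Rose prefers a2 (-6 > -9) — not an equilibrium.
(a1, b2): Rose prefers a2 (-1 > -9); Colin prefers b1 (-2 > -7) — not an equilibrium.
(a2, b1): Colin prefers b2 (4 > 0) — not an equilibrium.
(a2, b2): Rose gets -1 ≥ -9 from a1, and Colin gets 4 ≥ 0 from b1 — Nash equilibrium.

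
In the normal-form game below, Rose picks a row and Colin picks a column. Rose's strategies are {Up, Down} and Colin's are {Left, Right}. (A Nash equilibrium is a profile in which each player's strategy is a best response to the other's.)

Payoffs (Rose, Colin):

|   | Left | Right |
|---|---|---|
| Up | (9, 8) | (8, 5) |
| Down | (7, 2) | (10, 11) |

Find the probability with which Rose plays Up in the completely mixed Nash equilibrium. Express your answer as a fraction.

3/4

Let r be the probability that Rose plays Up. In a completely mixed equilibrium, Colin must be indifferent between Left and Right.
Colin's expected payoff from Left is 8r + 2(1−r); from Right it is 5r + 11(1−r).
Setting these equal: 6r + 2 = −6r + 11, so r = 3/4.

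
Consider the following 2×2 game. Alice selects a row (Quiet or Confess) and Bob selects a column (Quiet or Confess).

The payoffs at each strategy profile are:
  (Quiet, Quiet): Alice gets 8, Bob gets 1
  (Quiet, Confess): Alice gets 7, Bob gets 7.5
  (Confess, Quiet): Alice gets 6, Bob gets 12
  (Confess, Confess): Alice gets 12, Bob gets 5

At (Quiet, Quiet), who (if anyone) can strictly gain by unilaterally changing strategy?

Bob

Alice at (Quiet, Quiet) earns 8; deviating to Confess yields 6 — not better.
Bob earns 1; deviating to Confess yields 7.5 — a strict improvement.
Only Bob has a strictly profitable deviation.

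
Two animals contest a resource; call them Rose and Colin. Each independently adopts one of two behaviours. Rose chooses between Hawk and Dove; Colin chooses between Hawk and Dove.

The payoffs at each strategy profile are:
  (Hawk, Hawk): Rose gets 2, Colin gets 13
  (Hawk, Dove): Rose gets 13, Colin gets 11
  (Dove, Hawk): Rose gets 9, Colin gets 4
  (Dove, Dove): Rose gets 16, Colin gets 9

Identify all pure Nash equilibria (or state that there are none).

(Hawk, Hawk): Rose prefers Dove (9 > 2) — not an equilibrium.
(Hawk, Dove): Rose prefers Dove (16 > 13); Colin prefers Hawk (13 > 11) — not an equilibrium.
(Dove, Hawk): Colin prefers Dove (9 > 4) — not an equilibrium.
(Dove, Dove): Rose gets 16 ≥ 13 from Hawk, and Colin gets 9 ≥ 4 from Hawk — Nash equilibrium.

(Dove, Dove)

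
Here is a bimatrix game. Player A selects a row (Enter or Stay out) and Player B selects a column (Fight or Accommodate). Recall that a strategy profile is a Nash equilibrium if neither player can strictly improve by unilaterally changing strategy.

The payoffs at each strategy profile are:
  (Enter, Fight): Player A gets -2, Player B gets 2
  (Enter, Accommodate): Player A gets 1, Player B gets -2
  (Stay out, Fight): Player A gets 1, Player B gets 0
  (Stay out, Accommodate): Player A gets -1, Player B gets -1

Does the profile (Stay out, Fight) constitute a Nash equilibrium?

Yes

At (Stay out, Fight), Player A earns 1; switching to Enter would give -2, so Player A has no profitable deviation.
Player B earns 0; switching to Accommodate would give -1, so Player B has no profitable deviation.
Neither player can gain by a unilateral deviation, so this profile is a Nash equilibrium.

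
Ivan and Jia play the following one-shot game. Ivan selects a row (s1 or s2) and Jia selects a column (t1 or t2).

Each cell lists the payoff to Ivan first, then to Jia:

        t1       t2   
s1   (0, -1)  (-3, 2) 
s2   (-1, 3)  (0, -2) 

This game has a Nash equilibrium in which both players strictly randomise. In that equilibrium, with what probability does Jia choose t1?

3/4

Let q be the probability that Jia plays t1. In a completely mixed equilibrium, Ivan must be indifferent between s1 and s2.
Ivan's expected payoff from s1 is −3(1−q); from s2 it is −q.
Setting these equal: 3q − 3 = −q, so q = 3/4.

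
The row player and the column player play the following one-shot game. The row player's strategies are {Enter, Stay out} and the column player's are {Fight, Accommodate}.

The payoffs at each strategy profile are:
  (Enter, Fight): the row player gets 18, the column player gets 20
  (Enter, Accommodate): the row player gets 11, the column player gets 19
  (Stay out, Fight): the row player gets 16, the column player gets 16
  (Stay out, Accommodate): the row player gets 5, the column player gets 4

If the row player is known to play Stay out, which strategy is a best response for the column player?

Against Stay out, the column player earns 16 from Fight and 4 from Accommodate.
So Fight is the best response.

Fight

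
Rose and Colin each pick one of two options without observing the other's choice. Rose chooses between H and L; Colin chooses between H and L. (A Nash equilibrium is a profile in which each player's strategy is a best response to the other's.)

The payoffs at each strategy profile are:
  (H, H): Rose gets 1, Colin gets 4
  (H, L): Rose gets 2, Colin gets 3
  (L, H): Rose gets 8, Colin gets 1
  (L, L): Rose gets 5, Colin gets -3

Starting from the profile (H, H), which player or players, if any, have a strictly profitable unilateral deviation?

Rose

Rose at (H, H) earns 1; deviating to L yields 8 — a strict improvement.
Colin earns 4; deviating to L yields 3 — not better.
Only Rose has a strictly profitable deviation.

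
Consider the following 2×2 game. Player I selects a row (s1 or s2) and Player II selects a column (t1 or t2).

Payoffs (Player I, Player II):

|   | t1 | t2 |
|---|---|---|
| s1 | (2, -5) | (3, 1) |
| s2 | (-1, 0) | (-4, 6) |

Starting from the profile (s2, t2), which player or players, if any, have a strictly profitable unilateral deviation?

Player I at (s2, t2) earns -4; deviating to s1 yields 3 — a strict improvement.
Player II earns 6; deviating to t1 yields 0 — not better.
Only Player I has a strictly profitable deviation.

Player I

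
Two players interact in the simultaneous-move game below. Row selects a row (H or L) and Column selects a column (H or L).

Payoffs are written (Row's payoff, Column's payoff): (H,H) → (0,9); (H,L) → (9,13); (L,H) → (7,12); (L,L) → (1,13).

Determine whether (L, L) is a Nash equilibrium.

No

At (L, L), Row earns 1; switching to H would give 9, so Row would deviate.
Column earns 13; switching to H would give 12, so Column has no profitable deviation.
Since at least one player can profitably deviate, this is not a Nash equilibrium.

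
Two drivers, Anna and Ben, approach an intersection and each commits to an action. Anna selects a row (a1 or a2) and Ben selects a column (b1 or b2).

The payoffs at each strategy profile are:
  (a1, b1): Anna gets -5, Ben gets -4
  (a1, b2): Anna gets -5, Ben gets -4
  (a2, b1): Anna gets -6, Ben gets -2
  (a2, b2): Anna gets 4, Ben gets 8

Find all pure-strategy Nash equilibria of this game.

(a1, b1) and (a2, b2)

(a1, b1): Anna gets -5 ≥ -6 from a2, and Ben gets -4 ≥ -4 from b2 — Nash equilibrium.
(a1, b2): Anna prefers a2 (4 > -5) — not an equilibrium.
(a2, b1): Anna prefers a1 (-5 > -6); Ben prefers b2 (8 > -2) — not an equilibrium.
(a2, b2): Anna gets 4 ≥ -5 from a1, and Ben gets 8 ≥ -2 from b1 — Nash equilibrium.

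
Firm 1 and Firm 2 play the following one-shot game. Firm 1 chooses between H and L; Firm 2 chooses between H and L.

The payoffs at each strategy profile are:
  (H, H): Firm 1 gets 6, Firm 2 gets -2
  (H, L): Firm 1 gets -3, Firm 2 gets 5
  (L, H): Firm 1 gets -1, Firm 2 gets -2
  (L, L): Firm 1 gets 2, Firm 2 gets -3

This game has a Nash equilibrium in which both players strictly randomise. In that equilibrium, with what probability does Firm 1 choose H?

1/8

Let r be the probability that Firm 1 plays H. In a completely mixed equilibrium, Firm 2 must be indifferent between H and L.
Firm 2's expected payoff from H is −2r − 2(1−r); from L it is 5r − 3(1−r).
Setting these equal: -2 = 8r − 3, so r = 1/8.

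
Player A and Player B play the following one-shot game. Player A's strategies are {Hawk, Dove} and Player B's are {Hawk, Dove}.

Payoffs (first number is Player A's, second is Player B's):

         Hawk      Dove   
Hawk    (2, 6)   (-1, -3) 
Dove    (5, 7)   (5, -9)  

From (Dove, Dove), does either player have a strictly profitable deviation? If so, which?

Player A at (Dove, Dove) earns 5; deviating to Hawk yields -1 — not better.
Player B earns -9; deviating to Hawk yields 7 — a strict improvement.
Only Player B has a strictly profitable deviation.

Player B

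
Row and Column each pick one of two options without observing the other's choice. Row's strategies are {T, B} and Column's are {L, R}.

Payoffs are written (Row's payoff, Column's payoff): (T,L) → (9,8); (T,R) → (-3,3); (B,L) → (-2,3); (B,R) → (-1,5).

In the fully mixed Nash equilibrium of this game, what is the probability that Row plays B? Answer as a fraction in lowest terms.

Let r be the probability that Row plays T. In a completely mixed equilibrium, Column must be indifferent between L and R.
Column's expected payoff from L is 8r + 3(1−r); from R it is 3r + 5(1−r).
Setting these equal: 5r + 3 = −2r + 5, so r = 2/7.
Therefore Row plays B with probability 1 − 2/7 = 5/7.

5/7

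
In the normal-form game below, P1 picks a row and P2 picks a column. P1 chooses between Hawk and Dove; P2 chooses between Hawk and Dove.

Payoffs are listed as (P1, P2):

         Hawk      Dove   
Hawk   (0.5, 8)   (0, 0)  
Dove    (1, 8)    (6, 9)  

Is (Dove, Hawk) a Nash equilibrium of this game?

At (Dove, Hawk), P1 earns 1; switching to Hawk would give 0.5, so P1 has no profitable deviation.
P2 earns 8; switching to Dove would give 9, so P2 would deviate.
Since at least one player can profitably deviate, this is not a Nash equilibrium.

No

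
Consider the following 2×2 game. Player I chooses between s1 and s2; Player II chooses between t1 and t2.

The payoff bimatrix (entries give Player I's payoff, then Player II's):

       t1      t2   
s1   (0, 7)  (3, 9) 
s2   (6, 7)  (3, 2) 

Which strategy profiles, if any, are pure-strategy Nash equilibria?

(s1, t2) and (s2, t1)

(s1, t1): Player I prefers s2 (6 > 0); Player II prefers t2 (9 > 7) — not an equilibrium.
(s1, t2): Player I gets 3 ≥ 3 from s2, and Player II gets 9 ≥ 7 from t1 — Nash equilibrium.
(s2, t1): Player I gets 6 ≥ 0 from s1, and Player II gets 7 ≥ 2 from t2 — Nash equilibrium.
(s2, t2): Player II prefers t1 (7 > 2) — not an equilibrium.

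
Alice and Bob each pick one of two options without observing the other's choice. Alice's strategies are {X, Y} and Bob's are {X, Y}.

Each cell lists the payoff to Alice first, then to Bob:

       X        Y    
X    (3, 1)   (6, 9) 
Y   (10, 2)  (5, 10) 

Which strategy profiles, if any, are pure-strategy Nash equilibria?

(X, X): Alice prefers Y (10 > 3); Bob prefers Y (9 > 1) — not an equilibrium.
(X, Y): Alice gets 6 ≥ 5 from Y, and Bob gets 9 ≥ 1 from X — Nash equilibrium.
(Y, X): Bob prefers Y (10 > 2) — not an equilibrium.
(Y, Y): Alice prefers X (6 > 5) — not an equilibrium.

(X, Y)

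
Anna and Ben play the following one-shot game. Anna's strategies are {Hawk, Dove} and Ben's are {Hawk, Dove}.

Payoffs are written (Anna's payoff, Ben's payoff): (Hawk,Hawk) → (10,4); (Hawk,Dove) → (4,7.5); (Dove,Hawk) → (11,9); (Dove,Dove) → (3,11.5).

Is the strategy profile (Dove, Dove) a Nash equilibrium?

No

At (Dove, Dove), Anna earns 3; switching to Hawk would give 4, so Anna would deviate.
Ben earns 11.5; switching to Hawk would give 9, so Ben has no profitable deviation.
Since at least one player can profitably deviate, this is not a Nash equilibrium.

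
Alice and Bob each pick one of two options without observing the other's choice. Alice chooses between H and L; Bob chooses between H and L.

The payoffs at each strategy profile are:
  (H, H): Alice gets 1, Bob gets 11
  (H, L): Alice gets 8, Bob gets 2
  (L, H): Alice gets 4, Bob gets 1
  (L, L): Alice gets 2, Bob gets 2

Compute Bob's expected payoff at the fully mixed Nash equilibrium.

2

First find x, the probability Alice plays H, from Bob's indifference between H and L: 11x + (1−x) = 2x + 2(1−x), giving x = 1/10.
Since Bob is indifferent in equilibrium, Bob's expected payoff equals the payoff from either column against (1/10, 9/10). Using H: 11(1/10) + (9/10) = 2.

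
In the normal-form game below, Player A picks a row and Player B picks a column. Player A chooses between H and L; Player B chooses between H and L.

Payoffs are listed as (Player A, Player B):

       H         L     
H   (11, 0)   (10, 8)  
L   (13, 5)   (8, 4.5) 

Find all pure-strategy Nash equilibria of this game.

(H, H): Player A prefers L (13 > 11); Player B prefers L (8 > 0) — not an equilibrium.
(H, L): Player A gets 10 ≥ 8 from L, and Player B gets 8 ≥ 0 from H — Nash equilibrium.
(L, H): Player A gets 13 ≥ 11 from H, and Player B gets 5 ≥ 4.5 from L — Nash equilibrium.
(L, L): Player A prefers H (10 > 8); Player B prefers H (5 > 4.5) — not an equilibrium.

(H, L) and (L, H)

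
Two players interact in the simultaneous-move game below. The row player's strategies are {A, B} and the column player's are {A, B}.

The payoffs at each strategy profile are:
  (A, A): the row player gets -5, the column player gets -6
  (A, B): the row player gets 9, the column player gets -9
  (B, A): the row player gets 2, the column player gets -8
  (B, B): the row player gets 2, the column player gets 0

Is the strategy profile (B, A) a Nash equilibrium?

At (B, A), the row player earns 2; switching to A would give -5, so the row player has no profitable deviation.
The column player earns -8; switching to B would give 0, so the column player would deviate.
Since at least one player can profitably deviate, this is not a Nash equilibrium.

No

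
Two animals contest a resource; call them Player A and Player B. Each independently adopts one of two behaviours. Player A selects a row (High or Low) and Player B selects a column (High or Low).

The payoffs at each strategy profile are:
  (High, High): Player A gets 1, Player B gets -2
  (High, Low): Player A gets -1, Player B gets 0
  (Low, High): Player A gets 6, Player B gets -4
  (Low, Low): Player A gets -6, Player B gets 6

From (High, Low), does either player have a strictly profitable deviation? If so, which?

Neither

Player A at (High, Low) earns -1; deviating to Low yields -6 — not better.
Player B earns 0; deviating to High yields -2 — not better.
Neither player can strictly improve; the profile is a Nash equilibrium.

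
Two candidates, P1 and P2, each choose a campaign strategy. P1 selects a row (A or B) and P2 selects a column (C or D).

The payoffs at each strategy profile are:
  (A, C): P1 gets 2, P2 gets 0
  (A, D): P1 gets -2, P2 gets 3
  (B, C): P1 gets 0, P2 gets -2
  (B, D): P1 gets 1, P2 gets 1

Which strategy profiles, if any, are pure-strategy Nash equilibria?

(A, C): P2 prefers D (3 > 0) — not an equilibrium.
(A, D): P1 prefers B (1 > -2) — not an equilibrium.
(B, C): P1 prefers A (2 > 0); P2 prefers D (1 > -2) — not an equilibrium.
(B, D): P1 gets 1 ≥ -2 from A, and P2 gets 1 ≥ -2 from C — Nash equilibrium.

(B, D)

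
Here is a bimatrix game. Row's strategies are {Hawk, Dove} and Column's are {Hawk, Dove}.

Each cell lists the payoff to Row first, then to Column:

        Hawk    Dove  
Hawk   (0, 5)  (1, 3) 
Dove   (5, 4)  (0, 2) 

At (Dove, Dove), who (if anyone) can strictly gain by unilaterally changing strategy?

Row at (Dove, Dove) earns 0; deviating to Hawk yields 1 — a strict improvement.
Column earns 2; deviating to Hawk yields 4 — a strict improvement.
Both Row and Column have strictly profitable deviations.

Both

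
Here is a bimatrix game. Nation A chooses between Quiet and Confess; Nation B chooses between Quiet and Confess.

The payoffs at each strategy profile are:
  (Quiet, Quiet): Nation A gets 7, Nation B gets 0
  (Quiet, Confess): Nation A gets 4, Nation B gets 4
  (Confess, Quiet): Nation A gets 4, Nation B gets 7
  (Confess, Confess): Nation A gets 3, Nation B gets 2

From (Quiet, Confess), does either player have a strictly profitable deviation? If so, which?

Nation A at (Quiet, Confess) earns 4; deviating to Confess yields 3 — not better.
Nation B earns 4; deviating to Quiet yields 0 — not better.
Neither player can strictly improve; the profile is a Nash equilibrium.

Neither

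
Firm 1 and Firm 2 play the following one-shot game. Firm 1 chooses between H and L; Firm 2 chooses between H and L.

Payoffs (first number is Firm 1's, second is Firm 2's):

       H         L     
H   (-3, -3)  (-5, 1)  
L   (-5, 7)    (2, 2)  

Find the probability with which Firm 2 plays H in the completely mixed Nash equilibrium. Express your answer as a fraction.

Let c be the probability that Firm 2 plays H. In a completely mixed equilibrium, Firm 1 must be indifferent between H and L.
Firm 1's expected payoff from H is −3c − 5(1−c); from L it is −5c + 2(1−c).
Setting these equal: 2c − 5 = −7c + 2, so c = 7/9.

7/9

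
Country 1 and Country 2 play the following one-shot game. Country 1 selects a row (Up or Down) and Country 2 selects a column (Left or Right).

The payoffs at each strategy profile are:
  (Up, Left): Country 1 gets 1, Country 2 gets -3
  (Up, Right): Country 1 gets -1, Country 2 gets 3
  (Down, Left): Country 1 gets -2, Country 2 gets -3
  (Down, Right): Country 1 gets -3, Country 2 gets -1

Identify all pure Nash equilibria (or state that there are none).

(Up, Right)

(Up, Left): Country 2 prefers Right (3 > -3) — not an equilibrium.
(Up, Right): Country 1 gets -1 ≥ -3 from Down, and Country 2 gets 3 ≥ -3 from Left — Nash equilibrium.
(Down, Left): Country 1 prefers Up (1 > -2); Country 2 prefers Right (-1 > -3) — not an equilibrium.
(Down, Right): Country 1 prefers Up (-1 > -3) — not an equilibrium.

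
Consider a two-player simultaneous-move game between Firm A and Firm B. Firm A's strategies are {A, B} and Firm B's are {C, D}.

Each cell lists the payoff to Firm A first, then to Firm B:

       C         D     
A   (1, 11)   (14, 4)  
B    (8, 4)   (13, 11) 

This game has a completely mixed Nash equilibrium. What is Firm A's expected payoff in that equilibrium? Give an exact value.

First find y, the probability Firm B plays C, from Firm A's indifference between A and B: y + 14(1−y) = 8y + 13(1−y), giving y = 1/8.
Since Firm A is indifferent in equilibrium, Firm A's expected payoff equals the payoff from either row against (1/8, 7/8). Using A: (1/8) + 14(7/8) = 99/8.

99/8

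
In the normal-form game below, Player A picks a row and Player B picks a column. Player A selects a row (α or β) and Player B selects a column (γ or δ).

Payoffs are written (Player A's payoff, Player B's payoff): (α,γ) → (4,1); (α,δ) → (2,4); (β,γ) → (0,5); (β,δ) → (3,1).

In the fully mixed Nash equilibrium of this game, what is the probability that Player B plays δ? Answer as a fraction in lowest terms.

4/5

Let c be the probability that Player B plays γ. In a completely mixed equilibrium, Player A must be indifferent between α and β.
Player A's expected payoff from α is 4c + 2(1−c); from β it is 3(1−c).
Setting these equal: 2c + 2 = −3c + 3, so c = 1/5.
Therefore Player B plays δ with probability 1 − 1/5 = 4/5.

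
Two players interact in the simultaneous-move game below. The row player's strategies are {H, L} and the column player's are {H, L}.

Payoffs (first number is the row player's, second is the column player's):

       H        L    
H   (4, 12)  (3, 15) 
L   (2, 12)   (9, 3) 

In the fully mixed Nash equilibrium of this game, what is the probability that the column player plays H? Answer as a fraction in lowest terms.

Let q be the probability that the column player plays H. In a completely mixed equilibrium, the row player must be indifferent between H and L.
The row player's expected payoff from H is 4q + 3(1−q); from L it is 2q + 9(1−q).
Setting these equal: q + 3 = −7q + 9, so q = 3/4.

3/4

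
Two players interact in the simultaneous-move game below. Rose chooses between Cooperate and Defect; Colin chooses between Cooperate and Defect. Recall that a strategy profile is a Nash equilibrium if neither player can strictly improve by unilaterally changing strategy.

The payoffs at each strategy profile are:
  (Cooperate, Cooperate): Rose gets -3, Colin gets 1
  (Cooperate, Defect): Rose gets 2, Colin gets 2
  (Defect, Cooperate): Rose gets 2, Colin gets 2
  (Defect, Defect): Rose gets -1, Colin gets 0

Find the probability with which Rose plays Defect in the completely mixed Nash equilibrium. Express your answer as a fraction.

1/3

Let p be the probability that Rose plays Cooperate. In a completely mixed equilibrium, Colin must be indifferent between Cooperate and Defect.
Colin's expected payoff from Cooperate is p + 2(1−p); from Defect it is 2p.
Setting these equal: −p + 2 = 2p, so p = 2/3.
Therefore Rose plays Defect with probability 1 − 2/3 = 1/3.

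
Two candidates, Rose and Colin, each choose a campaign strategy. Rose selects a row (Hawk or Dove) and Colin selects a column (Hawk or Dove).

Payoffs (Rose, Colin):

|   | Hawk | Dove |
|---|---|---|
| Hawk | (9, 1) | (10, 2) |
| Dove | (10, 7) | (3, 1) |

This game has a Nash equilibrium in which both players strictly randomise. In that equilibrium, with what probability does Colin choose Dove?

Let c be the probability that Colin plays Hawk. In a completely mixed equilibrium, Rose must be indifferent between Hawk and Dove.
Rose's expected payoff from Hawk is 9c + 10(1−c); from Dove it is 10c + 3(1−c).
Setting these equal: −c + 10 = 7c + 3, so c = 7/8.
Therefore Colin plays Dove with probability 1 − 7/8 = 1/8.

1/8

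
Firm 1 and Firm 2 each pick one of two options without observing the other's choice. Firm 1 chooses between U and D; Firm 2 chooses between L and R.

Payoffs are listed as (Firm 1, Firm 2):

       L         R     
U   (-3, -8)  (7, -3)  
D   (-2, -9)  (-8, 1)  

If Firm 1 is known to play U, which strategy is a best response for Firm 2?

R

Against U, Firm 2 earns -8 from L and -3 from R.
So R is the best response.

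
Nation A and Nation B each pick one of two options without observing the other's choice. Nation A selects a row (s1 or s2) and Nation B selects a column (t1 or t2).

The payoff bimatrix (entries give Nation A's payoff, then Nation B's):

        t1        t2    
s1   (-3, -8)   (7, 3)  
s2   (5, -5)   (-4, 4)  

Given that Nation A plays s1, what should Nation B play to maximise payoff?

t2

Against s1, Nation B earns -8 from t1 and 3 from t2.
So t2 is the best response.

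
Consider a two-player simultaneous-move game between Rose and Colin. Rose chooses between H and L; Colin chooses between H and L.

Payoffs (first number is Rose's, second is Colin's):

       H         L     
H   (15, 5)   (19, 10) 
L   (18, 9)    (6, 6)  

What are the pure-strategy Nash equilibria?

(H, L) and (L, H)

(H, H): Rose prefers L (18 > 15); Colin prefers L (10 > 5) — not an equilibrium.
(H, L): Rose gets 19 ≥ 6 from L, and Colin gets 10 ≥ 5 from H — Nash equilibrium.
(L, H): Rose gets 18 ≥ 15 from H, and Colin gets 9 ≥ 6 from L — Nash equilibrium.
(L, L): Rose prefers H (19 > 6); Colin prefers H (9 > 6) — not an equilibrium.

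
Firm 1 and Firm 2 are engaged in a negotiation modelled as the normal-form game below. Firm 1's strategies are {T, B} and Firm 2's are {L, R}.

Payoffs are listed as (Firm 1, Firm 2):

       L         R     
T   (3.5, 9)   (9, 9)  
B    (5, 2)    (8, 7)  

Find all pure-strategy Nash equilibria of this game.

(T, R)

(T, L): Firm 1 prefers B (5 > 3.5) — not an equilibrium.
(T, R): Firm 1 gets 9 ≥ 8 from B, and Firm 2 gets 9 ≥ 9 from L — Nash equilibrium.
(B, L): Firm 2 prefers R (7 > 2) — not an equilibrium.
(B, R): Firm 1 prefers T (9 > 8) — not an equilibrium.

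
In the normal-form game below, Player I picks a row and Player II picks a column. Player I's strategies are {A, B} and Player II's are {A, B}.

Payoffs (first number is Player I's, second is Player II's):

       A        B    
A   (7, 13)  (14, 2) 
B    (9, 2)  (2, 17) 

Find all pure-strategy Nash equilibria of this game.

none

(A, A): Player I prefers B (9 > 7) — not an equilibrium.
(A, B): Player II prefers A (13 > 2) — not an equilibrium.
(B, A): Player II prefers B (17 > 2) — not an equilibrium.
(B, B): Player I prefers A (14 > 2) — not an equilibrium.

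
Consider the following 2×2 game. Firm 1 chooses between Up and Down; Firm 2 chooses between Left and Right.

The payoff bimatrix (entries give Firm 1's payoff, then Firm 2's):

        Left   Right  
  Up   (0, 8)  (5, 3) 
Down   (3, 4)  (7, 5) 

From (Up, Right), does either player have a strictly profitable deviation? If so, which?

Firm 1 at (Up, Right) earns 5; deviating to Down yields 7 — a strict improvement.
Firm 2 earns 3; deviating to Left yields 8 — a strict improvement.
Both Firm 1 and Firm 2 have strictly profitable deviations.

Both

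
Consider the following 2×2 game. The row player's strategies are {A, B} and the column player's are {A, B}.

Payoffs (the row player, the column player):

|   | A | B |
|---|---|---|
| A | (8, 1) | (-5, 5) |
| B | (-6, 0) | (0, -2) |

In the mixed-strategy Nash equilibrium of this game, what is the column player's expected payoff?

1/3

First find x, the probability the row player plays A, from the column player's indifference between A and B: x = 5x − 2(1−x), giving x = 1/3.
Since the column player is indifferent in equilibrium, the column player's expected payoff equals the payoff from either column against (1/3, 2/3). Using A: (1/3) = 1/3.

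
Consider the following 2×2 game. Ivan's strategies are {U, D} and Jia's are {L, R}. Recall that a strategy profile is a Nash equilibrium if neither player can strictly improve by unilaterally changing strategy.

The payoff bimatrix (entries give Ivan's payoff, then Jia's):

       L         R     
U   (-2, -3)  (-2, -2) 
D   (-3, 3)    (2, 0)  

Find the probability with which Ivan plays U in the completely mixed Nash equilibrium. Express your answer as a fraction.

3/4

Let r be the probability that Ivan plays U. In a completely mixed equilibrium, Jia must be indifferent between L and R.
Jia's expected payoff from L is −3r + 3(1−r); from R it is −2r.
Setting these equal: −6r + 3 = −2r, so r = 3/4.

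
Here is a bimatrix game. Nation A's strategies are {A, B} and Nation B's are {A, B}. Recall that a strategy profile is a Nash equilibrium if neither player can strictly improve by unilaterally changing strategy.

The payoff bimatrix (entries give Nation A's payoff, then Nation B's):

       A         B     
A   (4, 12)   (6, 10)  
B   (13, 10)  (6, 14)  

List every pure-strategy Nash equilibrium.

(B, B)

(A, A): Nation A prefers B (13 > 4) — not an equilibrium.
(A, B): Nation B prefers A (12 > 10) — not an equilibrium.
(B, A): Nation B prefers B (14 > 10) — not an equilibrium.
(B, B): Nation A gets 6 ≥ 6 from A, and Nation B gets 14 ≥ 10 from A — Nash equilibrium.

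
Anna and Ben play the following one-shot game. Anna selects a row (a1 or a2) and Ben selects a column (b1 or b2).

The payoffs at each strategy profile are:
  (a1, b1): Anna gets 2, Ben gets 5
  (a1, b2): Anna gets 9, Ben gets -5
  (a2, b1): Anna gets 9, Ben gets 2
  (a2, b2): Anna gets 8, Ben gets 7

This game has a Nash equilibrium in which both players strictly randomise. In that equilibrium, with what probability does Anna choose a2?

Let r be the probability that Anna plays a1. In a completely mixed equilibrium, Ben must be indifferent between b1 and b2.
Ben's expected payoff from b1 is 5r + 2(1−r); from b2 it is −5r + 7(1−r).
Setting these equal: 3r + 2 = −12r + 7, so r = 1/3.
Therefore Anna plays a2 with probability 1 − 1/3 = 2/3.

2/3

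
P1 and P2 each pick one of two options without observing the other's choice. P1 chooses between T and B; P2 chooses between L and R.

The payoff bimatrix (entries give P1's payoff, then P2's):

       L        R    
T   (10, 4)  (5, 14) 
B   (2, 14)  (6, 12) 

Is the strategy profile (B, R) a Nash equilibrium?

At (B, R), P1 earns 6; switching to T would give 5, so P1 has no profitable deviation.
P2 earns 12; switching to L would give 14, so P2 would deviate.
Since at least one player can profitably deviate, this is not a Nash equilibrium.

No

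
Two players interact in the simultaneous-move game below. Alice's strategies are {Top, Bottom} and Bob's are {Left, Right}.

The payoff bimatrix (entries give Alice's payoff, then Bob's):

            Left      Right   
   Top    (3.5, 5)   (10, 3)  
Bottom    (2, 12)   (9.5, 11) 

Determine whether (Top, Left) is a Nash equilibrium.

Yes

At (Top, Left), Alice earns 3.5; switching to Bottom would give 2, so Alice has no profitable deviation.
Bob earns 5; switching to Right would give 3, so Bob has no profitable deviation.
Neither player can gain by a unilateral deviation, so this profile is a Nash equilibrium.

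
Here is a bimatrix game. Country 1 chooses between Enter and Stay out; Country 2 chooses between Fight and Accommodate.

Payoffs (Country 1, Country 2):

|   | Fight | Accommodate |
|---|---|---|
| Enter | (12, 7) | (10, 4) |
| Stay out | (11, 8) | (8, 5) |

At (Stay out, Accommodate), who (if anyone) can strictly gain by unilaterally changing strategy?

Country 1 at (Stay out, Accommodate) earns 8; deviating to Enter yields 10 — a strict improvement.
Country 2 earns 5; deviating to Fight yields 8 — a strict improvement.
Both Country 1 and Country 2 have strictly profitable deviations.

Both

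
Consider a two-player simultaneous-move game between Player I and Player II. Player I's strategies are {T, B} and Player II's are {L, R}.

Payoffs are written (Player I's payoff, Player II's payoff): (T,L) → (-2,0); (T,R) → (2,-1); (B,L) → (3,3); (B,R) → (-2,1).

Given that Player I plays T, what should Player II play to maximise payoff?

Against T, Player II earns 0 from L and -1 from R.
So L is the best response.

L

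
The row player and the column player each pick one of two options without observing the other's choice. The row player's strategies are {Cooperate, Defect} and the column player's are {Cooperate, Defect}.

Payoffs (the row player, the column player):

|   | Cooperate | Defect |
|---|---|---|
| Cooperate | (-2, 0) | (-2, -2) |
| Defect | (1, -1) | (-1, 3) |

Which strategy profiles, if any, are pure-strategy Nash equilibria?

(Cooperate, Cooperate): the row player prefers Defect (1 > -2) — not an equilibrium.
(Cooperate, Defect): the row player prefers Defect (-1 > -2); the column player prefers Cooperate (0 > -2) — not an equilibrium.
(Defect, Cooperate): the column player prefers Defect (3 > -1) — not an equilibrium.
(Defect, Defect): the row player gets -1 ≥ -2 from Cooperate, and the column player gets 3 ≥ -1 from Cooperate — Nash equilibrium.

(Defect, Defect)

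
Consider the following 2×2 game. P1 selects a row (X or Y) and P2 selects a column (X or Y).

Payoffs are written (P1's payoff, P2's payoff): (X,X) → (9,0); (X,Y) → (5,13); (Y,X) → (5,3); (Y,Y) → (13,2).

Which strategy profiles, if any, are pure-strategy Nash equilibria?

(X, X): P2 prefers Y (13 > 0) — not an equilibrium.
(X, Y): P1 prefers Y (13 > 5) — not an equilibrium.
(Y, X): P1 prefers X (9 > 5) — not an equilibrium.
(Y, Y): P2 prefers X (3 > 2) — not an equilibrium.

none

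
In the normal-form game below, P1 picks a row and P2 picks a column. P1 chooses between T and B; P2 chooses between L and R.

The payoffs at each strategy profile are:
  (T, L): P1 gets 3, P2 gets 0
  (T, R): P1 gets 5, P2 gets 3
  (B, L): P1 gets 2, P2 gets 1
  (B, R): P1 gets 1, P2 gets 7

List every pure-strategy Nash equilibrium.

(T, R)

(T, L): P2 prefers R (3 > 0) — not an equilibrium.
(T, R): P1 gets 5 ≥ 1 from B, and P2 gets 3 ≥ 0 from L — Nash equilibrium.
(B, L): P1 prefers T (3 > 2); P2 prefers R (7 > 1) — not an equilibrium.
(B, R): P1 prefers T (5 > 1) — not an equilibrium.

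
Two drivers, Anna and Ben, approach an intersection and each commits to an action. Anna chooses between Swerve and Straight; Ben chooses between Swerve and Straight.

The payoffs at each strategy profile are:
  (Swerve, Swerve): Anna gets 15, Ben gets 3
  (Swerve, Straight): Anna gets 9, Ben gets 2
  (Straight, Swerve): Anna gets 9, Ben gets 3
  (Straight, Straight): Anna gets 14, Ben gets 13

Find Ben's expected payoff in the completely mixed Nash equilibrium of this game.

3

First find p, the probability Anna plays Swerve, from Ben's indifference between Swerve and Straight: 3p + 3(1−p) = 2p + 13(1−p), giving p = 10/11.
Since Ben is indifferent in equilibrium, Ben's expected payoff equals the payoff from either column against (10/11, 1/11). Using Swerve: 3(10/11) + 3(1/11) = 3.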